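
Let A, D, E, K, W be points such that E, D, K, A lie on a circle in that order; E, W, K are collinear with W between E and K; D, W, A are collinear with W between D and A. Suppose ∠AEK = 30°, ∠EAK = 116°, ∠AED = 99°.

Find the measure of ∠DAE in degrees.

1. ∠AKE = 34°  [△EKA]
2. ∠ADE = 34°  [same arc EA]
3. ∠DAE = 47°  [△EDA]

∠DAE = 47°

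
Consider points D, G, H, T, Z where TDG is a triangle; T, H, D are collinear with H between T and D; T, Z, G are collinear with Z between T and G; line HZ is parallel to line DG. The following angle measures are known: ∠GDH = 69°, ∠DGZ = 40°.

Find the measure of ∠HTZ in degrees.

1. ∠GDT = 69°  [H on ray DT]
2. ∠DGT = 40°  [Z on ray GT]
3. ∠DTG = 71°  [△TDG]
4. ∠HTZ = 71°  [H on TD, Z on TG]

∠HTZ = 71°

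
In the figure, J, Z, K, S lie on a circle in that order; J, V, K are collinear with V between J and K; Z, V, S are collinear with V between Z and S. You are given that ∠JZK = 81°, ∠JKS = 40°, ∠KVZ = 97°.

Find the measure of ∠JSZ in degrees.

∠JSZ = 42°

1. ∠JSK = 99°  [cyclic JZKS, opposite ∠Z+∠S]
2. ∠KJS = 41°  [△JKS]
3. ∠JVS = 97°  [vertical angles at V]
4. ∠JSZ = 42°  [△JVS]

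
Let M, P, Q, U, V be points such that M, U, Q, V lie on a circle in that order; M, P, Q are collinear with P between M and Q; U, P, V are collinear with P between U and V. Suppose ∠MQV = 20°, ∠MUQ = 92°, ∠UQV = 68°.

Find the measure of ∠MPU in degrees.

1. ∠MUV = 20°  [same arc MV]
2. ∠UMV = 112°  [cyclic MUQV, opposite ∠M+∠Q]
3. ∠MVU = 48°  [△MUV]
4. ∠MQU = 48°  [same arc MU]
5. ∠QMU = 40°  [△MUQ]
6. ∠MPU = 120°  [△MPU]

∠MPU = 120°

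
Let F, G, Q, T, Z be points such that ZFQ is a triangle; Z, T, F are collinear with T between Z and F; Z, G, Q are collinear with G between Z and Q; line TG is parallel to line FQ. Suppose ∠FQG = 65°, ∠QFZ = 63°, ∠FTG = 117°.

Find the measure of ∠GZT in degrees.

∠GZT = 52°

1. ∠FQZ = 65°  [G on ray QZ]
2. ∠FZQ = 52°  [△ZFQ]
3. ∠GZT = 52°  [T on ZF, G on ZQ]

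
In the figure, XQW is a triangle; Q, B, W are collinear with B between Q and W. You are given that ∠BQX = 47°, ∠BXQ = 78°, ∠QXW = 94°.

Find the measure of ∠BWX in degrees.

∠BWX = 39°

1. ∠WQX = 47°  [B on ray QW]
2. ∠QWX = 39°  [△XQW]
3. ∠BWX = 39°  [B on ray WQ]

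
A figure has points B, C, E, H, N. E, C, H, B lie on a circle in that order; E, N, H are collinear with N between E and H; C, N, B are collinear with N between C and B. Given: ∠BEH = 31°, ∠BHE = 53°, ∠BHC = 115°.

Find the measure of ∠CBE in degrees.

∠CBE = 62°

1. ∠BCE = 53°  [same arc EB]
2. ∠BEC = 65°  [cyclic ECHB, opposite ∠E+∠H]
3. ∠CBE = 62°  [△ECB]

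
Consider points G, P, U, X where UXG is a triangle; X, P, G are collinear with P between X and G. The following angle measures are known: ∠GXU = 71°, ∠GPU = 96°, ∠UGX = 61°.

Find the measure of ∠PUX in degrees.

∠PUX = 25°

1. ∠PXU = 71°  [P on ray XG]
2. ∠UPX = 84°  [linear pair at P on XG]
3. ∠PUX = 25°  [△UXP]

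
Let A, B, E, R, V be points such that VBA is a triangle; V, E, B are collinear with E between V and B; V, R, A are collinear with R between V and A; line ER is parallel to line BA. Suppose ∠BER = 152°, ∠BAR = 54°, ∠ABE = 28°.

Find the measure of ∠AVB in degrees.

1. ∠BAV = 54°  [R on ray AV]
2. ∠ABV = 28°  [E on ray BV]
3. ∠AVB = 98°  [△VBA]

∠AVB = 98°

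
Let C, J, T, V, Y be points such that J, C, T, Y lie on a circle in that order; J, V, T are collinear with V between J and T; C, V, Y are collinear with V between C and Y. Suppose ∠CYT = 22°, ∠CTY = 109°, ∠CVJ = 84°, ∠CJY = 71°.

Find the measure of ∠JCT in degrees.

1. ∠CJT = 22°  [same arc CT]
2. ∠TCY = 49°  [△CTY]
3. ∠CVT = 96°  [linear pair at V on JT]
4. ∠CTJ = 35°  [△CVT]
5. ∠JCT = 123°  [△JCT]

∠JCT = 123°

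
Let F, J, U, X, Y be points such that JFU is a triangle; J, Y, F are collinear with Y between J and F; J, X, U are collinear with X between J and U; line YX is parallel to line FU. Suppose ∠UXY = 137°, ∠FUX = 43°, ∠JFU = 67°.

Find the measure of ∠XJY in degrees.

1. ∠JXY = 43°  [linear pair at X on JU]
2. ∠JYX = 67°  [YX∥FU, corresponding at Y]
3. ∠XJY = 70°  [△JYX]

∠XJY = 70°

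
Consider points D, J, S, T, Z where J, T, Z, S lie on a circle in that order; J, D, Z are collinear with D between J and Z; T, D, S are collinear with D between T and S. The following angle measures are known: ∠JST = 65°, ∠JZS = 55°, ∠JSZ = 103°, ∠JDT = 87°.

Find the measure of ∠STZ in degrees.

1. ∠JZT = 65°  [same arc JT]
2. ∠TDZ = 93°  [linear pair at D on JZ]
3. ∠STZ = 22°  [△TDZ]

∠STZ = 22°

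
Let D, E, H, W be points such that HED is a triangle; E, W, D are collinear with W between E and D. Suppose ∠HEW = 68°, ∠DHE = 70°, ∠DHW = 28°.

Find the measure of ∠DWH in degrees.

∠DWH = 110°

1. ∠DEH = 68°  [W on ray ED]
2. ∠EDH = 42°  [△HED]
3. ∠HDW = 42°  [W on ray DE]
4. ∠DWH = 110°  [△HWD]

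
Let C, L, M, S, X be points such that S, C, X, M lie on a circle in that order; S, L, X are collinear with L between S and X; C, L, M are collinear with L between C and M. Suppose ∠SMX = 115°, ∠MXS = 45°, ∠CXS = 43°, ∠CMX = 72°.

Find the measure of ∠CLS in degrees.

1. ∠SCX = 65°  [cyclic SCXM, opposite ∠C+∠M]
2. ∠MCS = 45°  [same arc SM]
3. ∠CSX = 72°  [△SCX]
4. ∠CLS = 63°  [△SLC]

∠CLS = 63°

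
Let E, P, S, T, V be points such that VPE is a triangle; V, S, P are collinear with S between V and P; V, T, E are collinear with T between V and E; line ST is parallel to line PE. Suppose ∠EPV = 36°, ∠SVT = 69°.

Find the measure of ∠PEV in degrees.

1. ∠TSV = 36°  [ST∥PE, corresponding at S]
2. ∠STV = 75°  [△VST]
3. ∠PEV = 75°  [ST∥PE, corresponding at T]

∠PEV = 75°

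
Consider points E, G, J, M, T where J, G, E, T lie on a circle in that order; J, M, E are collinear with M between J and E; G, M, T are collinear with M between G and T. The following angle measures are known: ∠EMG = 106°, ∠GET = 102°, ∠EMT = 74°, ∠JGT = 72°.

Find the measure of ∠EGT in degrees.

1. ∠JMT = 106°  [vertical angles at M]
2. ∠GJT = 78°  [cyclic JGET, opposite ∠J+∠E]
3. ∠GTJ = 30°  [△JGT]
4. ∠EJT = 44°  [△JMT]
5. ∠EGT = 44°  [same arc ET]

∠EGT = 44°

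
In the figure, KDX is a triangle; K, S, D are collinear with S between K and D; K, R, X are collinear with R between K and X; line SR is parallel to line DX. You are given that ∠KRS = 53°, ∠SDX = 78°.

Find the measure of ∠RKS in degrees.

1. ∠DXK = 53°  [SR∥DX, corresponding at R]
2. ∠KDX = 78°  [S on ray DK]
3. ∠DKX = 49°  [△KDX]
4. ∠RKS = 49°  [S on KD, R on KX]

∠RKS = 49°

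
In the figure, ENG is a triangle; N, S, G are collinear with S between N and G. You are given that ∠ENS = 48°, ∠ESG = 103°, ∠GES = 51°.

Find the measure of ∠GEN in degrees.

1. ∠ENG = 48°  [S on ray NG]
2. ∠EGS = 26°  [△ESG]
3. ∠EGN = 26°  [S on ray GN]
4. ∠GEN = 106°  [△ENG]

∠GEN = 106°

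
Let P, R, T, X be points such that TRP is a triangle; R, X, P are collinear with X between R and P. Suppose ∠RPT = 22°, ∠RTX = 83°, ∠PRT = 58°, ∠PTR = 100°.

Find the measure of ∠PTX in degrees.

∠PTX = 17°

1. ∠TPX = 22°  [X on ray PR]
2. ∠TRX = 58°  [X on ray RP]
3. ∠RXT = 39°  [△TRX]
4. ∠PXT = 141°  [linear pair at X on RP]
5. ∠PTX = 17°  [△TXP]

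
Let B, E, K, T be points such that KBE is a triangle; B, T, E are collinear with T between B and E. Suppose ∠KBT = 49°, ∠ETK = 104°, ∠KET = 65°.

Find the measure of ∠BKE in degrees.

∠BKE = 66°

1. ∠EBK = 49°  [T on ray BE]
2. ∠BEK = 65°  [T on ray EB]
3. ∠BKE = 66°  [△KBE]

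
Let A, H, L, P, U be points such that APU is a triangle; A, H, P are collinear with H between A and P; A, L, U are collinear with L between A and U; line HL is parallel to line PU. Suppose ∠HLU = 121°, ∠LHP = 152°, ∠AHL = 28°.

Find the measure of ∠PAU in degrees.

∠PAU = 93°

1. ∠ALH = 59°  [linear pair at L on AU]
2. ∠HAL = 93°  [△AHL]
3. ∠PAU = 93°  [H on AP, L on AU]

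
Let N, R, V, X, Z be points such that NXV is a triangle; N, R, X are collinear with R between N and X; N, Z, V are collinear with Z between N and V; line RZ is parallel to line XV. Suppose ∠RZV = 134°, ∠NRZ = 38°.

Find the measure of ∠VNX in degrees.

∠VNX = 96°

1. ∠NZR = 46°  [linear pair at Z on NV]
2. ∠RNZ = 96°  [△NRZ]
3. ∠VNX = 96°  [R on NX, Z on NV]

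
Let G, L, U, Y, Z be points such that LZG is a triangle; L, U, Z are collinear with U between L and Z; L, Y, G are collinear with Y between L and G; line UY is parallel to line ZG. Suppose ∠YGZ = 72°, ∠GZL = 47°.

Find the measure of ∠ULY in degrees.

1. ∠LGZ = 72°  [Y on ray GL]
2. ∠GLZ = 61°  [△LZG]
3. ∠ULY = 61°  [U on LZ, Y on LG]

∠ULY = 61°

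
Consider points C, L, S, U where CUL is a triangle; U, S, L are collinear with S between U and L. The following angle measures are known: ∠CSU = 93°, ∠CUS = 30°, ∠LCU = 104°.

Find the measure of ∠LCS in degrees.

1. ∠CSL = 87°  [linear pair at S on UL]
2. ∠CUL = 30°  [S on ray UL]
3. ∠CLU = 46°  [△CUL]
4. ∠CLS = 46°  [S on ray LU]
5. ∠LCS = 47°  [△CSL]

∠LCS = 47°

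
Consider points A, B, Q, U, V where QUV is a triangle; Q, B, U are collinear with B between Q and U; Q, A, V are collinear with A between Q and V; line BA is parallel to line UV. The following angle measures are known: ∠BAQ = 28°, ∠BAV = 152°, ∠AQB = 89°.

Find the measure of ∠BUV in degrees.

1. ∠ABQ = 63°  [△QBA]
2. ∠ABU = 117°  [linear pair at B on QU]
3. ∠BUV = 63°  [BA∥UV, co-interior at U–B]

∠BUV = 63°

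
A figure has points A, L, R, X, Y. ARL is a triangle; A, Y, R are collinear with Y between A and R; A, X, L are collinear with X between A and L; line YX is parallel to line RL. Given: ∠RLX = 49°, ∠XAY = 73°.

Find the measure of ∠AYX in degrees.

∠AYX = 58°

1. ∠ALR = 49°  [X on ray LA]
2. ∠LAR = 73°  [Y on AR, X on AL]
3. ∠ARL = 58°  [△ARL]
4. ∠AYX = 58°  [YX∥RL, corresponding at Y]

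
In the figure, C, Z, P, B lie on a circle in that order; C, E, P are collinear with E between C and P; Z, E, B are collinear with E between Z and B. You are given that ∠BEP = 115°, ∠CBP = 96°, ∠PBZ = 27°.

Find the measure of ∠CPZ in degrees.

∠CPZ = 69°

1. ∠CZP = 84°  [cyclic CZPB, opposite ∠Z+∠B]
2. ∠PCZ = 27°  [same arc ZP]
3. ∠CPZ = 69°  [△CZP]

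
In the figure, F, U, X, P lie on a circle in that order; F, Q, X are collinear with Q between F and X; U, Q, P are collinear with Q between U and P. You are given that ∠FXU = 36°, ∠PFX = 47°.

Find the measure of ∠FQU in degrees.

1. ∠PUX = 47°  [same arc XP]
2. ∠UQX = 97°  [△UQX]
3. ∠FQU = 83°  [linear pair at Q on FX]

∠FQU = 83°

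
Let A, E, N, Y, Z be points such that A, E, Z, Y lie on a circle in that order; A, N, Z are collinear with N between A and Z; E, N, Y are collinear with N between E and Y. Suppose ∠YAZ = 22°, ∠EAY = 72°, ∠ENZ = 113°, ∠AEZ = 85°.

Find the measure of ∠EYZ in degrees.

∠EYZ = 50°

1. ∠YEZ = 22°  [same arc ZY]
2. ∠EZY = 108°  [cyclic AEZY, opposite ∠A+∠Z]
3. ∠EYZ = 50°  [△EZY]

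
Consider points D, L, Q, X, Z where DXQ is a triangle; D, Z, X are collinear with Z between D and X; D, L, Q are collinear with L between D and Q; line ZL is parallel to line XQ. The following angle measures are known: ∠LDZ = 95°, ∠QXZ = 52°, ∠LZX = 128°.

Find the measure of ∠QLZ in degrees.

∠QLZ = 147°

1. ∠DZL = 52°  [linear pair at Z on DX]
2. ∠DLZ = 33°  [△DZL]
3. ∠QLZ = 147°  [linear pair at L on DQ]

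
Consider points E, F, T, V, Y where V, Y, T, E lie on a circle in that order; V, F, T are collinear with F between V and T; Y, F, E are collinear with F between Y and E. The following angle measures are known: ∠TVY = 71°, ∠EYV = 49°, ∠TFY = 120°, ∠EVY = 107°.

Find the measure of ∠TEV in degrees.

∠TEV = 95°

1. ∠ETV = 49°  [same arc VE]
2. ∠VEY = 24°  [△VYE]
3. ∠EFV = 120°  [vertical angles at F]
4. ∠EVT = 36°  [△VFE]
5. ∠TEV = 95°  [△VTE]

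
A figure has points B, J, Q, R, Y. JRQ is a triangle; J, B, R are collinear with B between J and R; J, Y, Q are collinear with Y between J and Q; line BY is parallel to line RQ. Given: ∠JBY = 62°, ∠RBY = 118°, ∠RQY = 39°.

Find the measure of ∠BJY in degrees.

1. ∠JRQ = 62°  [BY∥RQ, corresponding at B]
2. ∠JQR = 39°  [Y on ray QJ]
3. ∠QJR = 79°  [△JRQ]
4. ∠BJY = 79°  [B on JR, Y on JQ]

∠BJY = 79°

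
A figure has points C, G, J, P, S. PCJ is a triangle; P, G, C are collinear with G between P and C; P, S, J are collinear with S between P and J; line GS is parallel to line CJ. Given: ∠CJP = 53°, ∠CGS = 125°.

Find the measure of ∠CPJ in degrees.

∠CPJ = 72°

1. ∠GSP = 53°  [GS∥CJ, corresponding at S]
2. ∠PGS = 55°  [linear pair at G on PC]
3. ∠GPS = 72°  [△PGS]
4. ∠CPJ = 72°  [G on PC, S on PJ]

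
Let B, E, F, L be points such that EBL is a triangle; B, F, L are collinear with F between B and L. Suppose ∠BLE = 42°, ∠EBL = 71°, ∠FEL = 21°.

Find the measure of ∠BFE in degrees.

∠BFE = 63°

1. ∠ELF = 42°  [F on ray LB]
2. ∠EFL = 117°  [△EFL]
3. ∠BFE = 63°  [linear pair at F on BL]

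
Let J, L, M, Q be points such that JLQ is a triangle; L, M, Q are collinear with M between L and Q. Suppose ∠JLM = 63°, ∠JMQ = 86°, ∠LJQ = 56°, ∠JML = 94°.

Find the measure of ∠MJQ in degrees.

∠MJQ = 33°

1. ∠JLQ = 63°  [M on ray LQ]
2. ∠JQL = 61°  [△JLQ]
3. ∠JQM = 61°  [M on ray QL]
4. ∠MJQ = 33°  [△JMQ]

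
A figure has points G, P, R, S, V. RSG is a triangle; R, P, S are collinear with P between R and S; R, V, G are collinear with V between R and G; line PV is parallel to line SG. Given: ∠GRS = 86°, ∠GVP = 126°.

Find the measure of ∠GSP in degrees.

1. ∠PRV = 86°  [P on RS, V on RG]
2. ∠PVR = 54°  [linear pair at V on RG]
3. ∠RPV = 40°  [△RPV]
4. ∠SPV = 140°  [linear pair at P on RS]
5. ∠GSP = 40°  [PV∥SG, co-interior at S–P]

∠GSP = 40°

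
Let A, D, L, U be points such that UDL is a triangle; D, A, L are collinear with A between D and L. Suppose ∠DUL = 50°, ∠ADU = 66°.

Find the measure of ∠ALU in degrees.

∠ALU = 64°

1. ∠LDU = 66°  [A on ray DL]
2. ∠DLU = 64°  [△UDL]
3. ∠ALU = 64°  [A on ray LD]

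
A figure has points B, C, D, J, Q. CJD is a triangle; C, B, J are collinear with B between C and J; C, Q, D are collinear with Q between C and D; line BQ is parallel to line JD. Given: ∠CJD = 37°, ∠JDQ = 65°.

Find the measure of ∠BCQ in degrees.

1. ∠CDJ = 65°  [Q on ray DC]
2. ∠DCJ = 78°  [△CJD]
3. ∠BCQ = 78°  [B on CJ, Q on CD]

∠BCQ = 78°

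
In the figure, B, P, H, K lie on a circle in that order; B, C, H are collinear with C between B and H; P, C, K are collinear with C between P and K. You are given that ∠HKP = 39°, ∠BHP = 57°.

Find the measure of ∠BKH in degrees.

1. ∠HBP = 39°  [same arc PH]
2. ∠BPH = 84°  [△BPH]
3. ∠BKH = 96°  [cyclic BPHK, opposite ∠P+∠K]

∠BKH = 96°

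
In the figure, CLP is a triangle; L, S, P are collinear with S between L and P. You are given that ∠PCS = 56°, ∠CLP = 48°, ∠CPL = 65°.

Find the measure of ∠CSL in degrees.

∠CSL = 121°

1. ∠CPS = 65°  [S on ray PL]
2. ∠CSP = 59°  [△CSP]
3. ∠CSL = 121°  [linear pair at S on LP]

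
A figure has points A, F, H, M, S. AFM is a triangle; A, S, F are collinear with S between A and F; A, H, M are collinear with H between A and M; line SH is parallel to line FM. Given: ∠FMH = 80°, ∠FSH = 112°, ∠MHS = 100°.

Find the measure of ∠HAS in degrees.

1. ∠ASH = 68°  [linear pair at S on AF]
2. ∠AHS = 80°  [linear pair at H on AM]
3. ∠HAS = 32°  [△ASH]

∠HAS = 32°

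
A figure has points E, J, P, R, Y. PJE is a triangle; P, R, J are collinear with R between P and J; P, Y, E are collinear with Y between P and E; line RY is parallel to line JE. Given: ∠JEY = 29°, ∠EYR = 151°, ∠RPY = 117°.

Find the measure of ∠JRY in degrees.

∠JRY = 146°

1. ∠PYR = 29°  [linear pair at Y on PE]
2. ∠PRY = 34°  [△PRY]
3. ∠JRY = 146°  [linear pair at R on PJ]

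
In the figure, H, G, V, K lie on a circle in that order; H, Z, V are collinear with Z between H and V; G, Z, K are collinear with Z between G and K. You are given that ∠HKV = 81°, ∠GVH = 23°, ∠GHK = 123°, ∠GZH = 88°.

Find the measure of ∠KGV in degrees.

1. ∠HGV = 99°  [cyclic HGVK, opposite ∠G+∠K]
2. ∠GHV = 58°  [△HGV]
3. ∠GVK = 57°  [cyclic HGVK, opposite ∠H+∠V]
4. ∠GKV = 58°  [same arc GV]
5. ∠KGV = 65°  [△GVK]

∠KGV = 65°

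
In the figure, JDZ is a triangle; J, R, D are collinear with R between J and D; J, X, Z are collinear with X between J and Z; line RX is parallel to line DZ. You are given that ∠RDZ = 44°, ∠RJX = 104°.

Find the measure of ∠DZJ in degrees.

1. ∠JDZ = 44°  [R on ray DJ]
2. ∠DJZ = 104°  [R on JD, X on JZ]
3. ∠DZJ = 32°  [△JDZ]

∠DZJ = 32°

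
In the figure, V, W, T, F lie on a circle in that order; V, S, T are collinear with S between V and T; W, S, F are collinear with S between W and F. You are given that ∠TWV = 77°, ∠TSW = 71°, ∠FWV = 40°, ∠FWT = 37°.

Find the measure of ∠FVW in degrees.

∠FVW = 68°

1. ∠FSV = 71°  [vertical angles at S]
2. ∠FVT = 37°  [same arc TF]
3. ∠VFW = 72°  [△VSF]
4. ∠FVW = 68°  [△VWF]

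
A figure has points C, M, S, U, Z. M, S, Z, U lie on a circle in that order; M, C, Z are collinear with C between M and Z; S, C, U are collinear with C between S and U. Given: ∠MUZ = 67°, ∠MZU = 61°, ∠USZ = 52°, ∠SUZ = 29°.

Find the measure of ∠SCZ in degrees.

∠SCZ = 90°

1. ∠MSZ = 113°  [cyclic MSZU, opposite ∠S+∠U]
2. ∠SMZ = 29°  [same arc SZ]
3. ∠MZS = 38°  [△MSZ]
4. ∠SCZ = 90°  [△SCZ]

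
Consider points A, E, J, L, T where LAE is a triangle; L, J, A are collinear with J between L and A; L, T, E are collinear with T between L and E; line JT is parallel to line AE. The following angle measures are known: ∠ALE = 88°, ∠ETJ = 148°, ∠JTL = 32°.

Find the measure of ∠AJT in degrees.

1. ∠JLT = 88°  [J on LA, T on LE]
2. ∠LJT = 60°  [△LJT]
3. ∠AJT = 120°  [linear pair at J on LA]

∠AJT = 120°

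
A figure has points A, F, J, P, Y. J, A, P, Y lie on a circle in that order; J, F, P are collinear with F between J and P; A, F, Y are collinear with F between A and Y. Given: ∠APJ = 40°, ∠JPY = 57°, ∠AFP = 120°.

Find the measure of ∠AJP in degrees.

1. ∠JAY = 57°  [same arc JY]
2. ∠AFJ = 60°  [linear pair at F on JP]
3. ∠AJP = 63°  [△JFA]

∠AJP = 63°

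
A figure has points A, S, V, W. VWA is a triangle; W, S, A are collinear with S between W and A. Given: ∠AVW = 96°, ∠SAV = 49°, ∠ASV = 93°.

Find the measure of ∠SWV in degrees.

1. ∠VAW = 49°  [S on ray AW]
2. ∠AWV = 35°  [△VWA]
3. ∠SWV = 35°  [S on ray WA]

∠SWV = 35°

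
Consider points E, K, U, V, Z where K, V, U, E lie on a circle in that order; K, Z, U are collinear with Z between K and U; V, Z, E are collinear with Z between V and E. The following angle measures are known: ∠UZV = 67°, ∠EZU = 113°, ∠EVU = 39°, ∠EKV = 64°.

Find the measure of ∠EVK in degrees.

∠EVK = 42°

1. ∠EZK = 67°  [vertical angles at Z]
2. ∠EKU = 39°  [same arc UE]
3. ∠KEV = 74°  [△KZE]
4. ∠EVK = 42°  [△KVE]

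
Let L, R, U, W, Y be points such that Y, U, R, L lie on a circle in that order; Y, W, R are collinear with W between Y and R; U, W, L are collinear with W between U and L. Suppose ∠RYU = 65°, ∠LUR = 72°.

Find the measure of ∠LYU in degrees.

∠LYU = 137°

1. ∠RLU = 65°  [same arc UR]
2. ∠LRU = 43°  [△URL]
3. ∠LYU = 137°  [cyclic YURL, opposite ∠Y+∠R]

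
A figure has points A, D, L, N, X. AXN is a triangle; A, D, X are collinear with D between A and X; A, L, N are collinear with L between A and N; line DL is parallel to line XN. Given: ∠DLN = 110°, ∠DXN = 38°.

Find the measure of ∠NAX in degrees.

∠NAX = 72°

1. ∠ALD = 70°  [linear pair at L on AN]
2. ∠AXN = 38°  [D on ray XA]
3. ∠ANX = 70°  [DL∥XN, corresponding at L]
4. ∠NAX = 72°  [△AXN]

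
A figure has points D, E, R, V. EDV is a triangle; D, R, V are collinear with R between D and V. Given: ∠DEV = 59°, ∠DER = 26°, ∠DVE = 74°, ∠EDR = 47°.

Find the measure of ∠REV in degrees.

1. ∠DRE = 107°  [△EDR]
2. ∠EVR = 74°  [R on ray VD]
3. ∠ERV = 73°  [linear pair at R on DV]
4. ∠REV = 33°  [△ERV]

∠REV = 33°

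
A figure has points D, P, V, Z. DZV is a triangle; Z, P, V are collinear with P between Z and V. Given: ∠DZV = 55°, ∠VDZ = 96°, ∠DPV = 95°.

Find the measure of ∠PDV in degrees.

1. ∠DVZ = 29°  [△DZV]
2. ∠DVP = 29°  [P on ray VZ]
3. ∠PDV = 56°  [△DPV]

∠PDV = 56°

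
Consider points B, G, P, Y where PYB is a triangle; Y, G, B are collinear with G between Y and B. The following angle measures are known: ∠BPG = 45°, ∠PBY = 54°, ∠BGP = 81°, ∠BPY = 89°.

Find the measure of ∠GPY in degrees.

∠GPY = 44°

1. ∠BYP = 37°  [△PYB]
2. ∠PGY = 99°  [linear pair at G on YB]
3. ∠GYP = 37°  [G on ray YB]
4. ∠GPY = 44°  [△PYG]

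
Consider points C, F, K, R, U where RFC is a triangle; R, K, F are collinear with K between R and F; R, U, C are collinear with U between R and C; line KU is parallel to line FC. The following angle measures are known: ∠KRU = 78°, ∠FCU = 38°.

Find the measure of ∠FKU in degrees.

∠FKU = 116°

1. ∠CRF = 78°  [K on RF, U on RC]
2. ∠FCR = 38°  [U on ray CR]
3. ∠CFR = 64°  [△RFC]
4. ∠RKU = 64°  [KU∥FC, corresponding at K]
5. ∠FKU = 116°  [linear pair at K on RF]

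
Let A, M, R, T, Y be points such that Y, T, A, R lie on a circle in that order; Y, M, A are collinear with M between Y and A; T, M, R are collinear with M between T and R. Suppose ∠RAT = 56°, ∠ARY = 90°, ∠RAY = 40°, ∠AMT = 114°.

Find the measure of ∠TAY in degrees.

1. ∠RYT = 124°  [cyclic YTAR, opposite ∠Y+∠A]
2. ∠RTY = 40°  [same arc YR]
3. ∠TRY = 16°  [△YTR]
4. ∠TAY = 16°  [same arc YT]

∠TAY = 16°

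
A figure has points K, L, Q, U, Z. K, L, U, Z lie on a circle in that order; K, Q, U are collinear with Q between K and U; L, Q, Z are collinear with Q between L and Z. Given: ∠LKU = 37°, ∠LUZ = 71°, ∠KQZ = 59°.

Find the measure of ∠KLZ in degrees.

1. ∠LZU = 37°  [same arc LU]
2. ∠UQZ = 121°  [linear pair at Q on KU]
3. ∠KUZ = 22°  [△UQZ]
4. ∠KLZ = 22°  [same arc KZ]

∠KLZ = 22°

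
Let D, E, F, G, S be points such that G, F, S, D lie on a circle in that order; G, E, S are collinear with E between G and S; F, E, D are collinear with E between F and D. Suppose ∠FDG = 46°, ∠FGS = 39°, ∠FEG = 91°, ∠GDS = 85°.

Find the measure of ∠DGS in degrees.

∠DGS = 45°

1. ∠FSG = 46°  [same arc GF]
2. ∠FES = 89°  [linear pair at E on GS]
3. ∠DFS = 45°  [△FES]
4. ∠DGS = 45°  [same arc SD]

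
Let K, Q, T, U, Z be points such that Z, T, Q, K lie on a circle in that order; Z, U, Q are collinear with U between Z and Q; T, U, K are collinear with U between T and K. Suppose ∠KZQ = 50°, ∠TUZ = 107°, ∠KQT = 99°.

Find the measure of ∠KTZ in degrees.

∠KTZ = 42°

1. ∠KTQ = 50°  [same arc QK]
2. ∠KUQ = 107°  [vertical angles at U]
3. ∠QKT = 31°  [△TQK]
4. ∠KQZ = 42°  [△QUK]
5. ∠KTZ = 42°  [same arc ZK]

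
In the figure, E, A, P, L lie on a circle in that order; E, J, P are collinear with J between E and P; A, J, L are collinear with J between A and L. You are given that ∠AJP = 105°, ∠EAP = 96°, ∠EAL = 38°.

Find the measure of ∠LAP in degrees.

∠LAP = 58°

1. ∠ELP = 84°  [cyclic EAPL, opposite ∠A+∠L]
2. ∠EPL = 38°  [same arc EL]
3. ∠LEP = 58°  [△EPL]
4. ∠LAP = 58°  [same arc PL]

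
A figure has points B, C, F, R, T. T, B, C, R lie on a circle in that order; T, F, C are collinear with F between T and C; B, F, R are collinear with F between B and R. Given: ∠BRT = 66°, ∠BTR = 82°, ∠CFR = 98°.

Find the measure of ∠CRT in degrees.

∠CRT = 116°

1. ∠RBT = 32°  [△TBR]
2. ∠RFT = 82°  [linear pair at F on TC]
3. ∠RCT = 32°  [same arc TR]
4. ∠CTR = 32°  [△TFR]
5. ∠CRT = 116°  [△TCR]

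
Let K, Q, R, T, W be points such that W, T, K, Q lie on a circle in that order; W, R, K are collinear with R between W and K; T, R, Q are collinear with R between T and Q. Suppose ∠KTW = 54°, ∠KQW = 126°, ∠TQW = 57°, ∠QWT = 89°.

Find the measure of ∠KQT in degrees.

1. ∠TKW = 57°  [same arc WT]
2. ∠KWT = 69°  [△WTK]
3. ∠KQT = 69°  [same arc TK]

∠KQT = 69°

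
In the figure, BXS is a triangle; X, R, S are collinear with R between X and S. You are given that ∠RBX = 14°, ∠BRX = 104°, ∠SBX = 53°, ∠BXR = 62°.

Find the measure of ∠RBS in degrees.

1. ∠BRS = 76°  [linear pair at R on XS]
2. ∠BXS = 62°  [R on ray XS]
3. ∠BSX = 65°  [△BXS]
4. ∠BSR = 65°  [R on ray SX]
5. ∠RBS = 39°  [△BRS]

∠RBS = 39°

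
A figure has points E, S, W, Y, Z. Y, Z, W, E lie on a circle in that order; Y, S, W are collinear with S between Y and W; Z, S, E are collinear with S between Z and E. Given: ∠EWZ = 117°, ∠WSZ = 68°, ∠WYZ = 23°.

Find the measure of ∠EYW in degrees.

∠EYW = 40°

1. ∠EYZ = 63°  [cyclic YZWE, opposite ∠Y+∠W]
2. ∠ESY = 68°  [vertical angles at S]
3. ∠YSZ = 112°  [linear pair at S on YW]
4. ∠EZY = 45°  [△YSZ]
5. ∠YEZ = 72°  [△YZE]
6. ∠EYW = 40°  [△YSE]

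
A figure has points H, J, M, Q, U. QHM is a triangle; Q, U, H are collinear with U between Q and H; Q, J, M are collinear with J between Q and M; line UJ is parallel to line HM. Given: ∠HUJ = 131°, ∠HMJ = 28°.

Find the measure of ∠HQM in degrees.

∠HQM = 103°

1. ∠JUQ = 49°  [linear pair at U on QH]
2. ∠HMQ = 28°  [J on ray MQ]
3. ∠MHQ = 49°  [UJ∥HM, corresponding at U]
4. ∠HQM = 103°  [△QHM]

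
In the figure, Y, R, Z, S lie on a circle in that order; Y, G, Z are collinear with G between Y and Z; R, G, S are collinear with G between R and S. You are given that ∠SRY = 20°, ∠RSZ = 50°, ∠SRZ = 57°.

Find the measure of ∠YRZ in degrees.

1. ∠SZY = 20°  [same arc YS]
2. ∠SYZ = 57°  [same arc ZS]
3. ∠YSZ = 103°  [△YZS]
4. ∠YRZ = 77°  [cyclic YRZS, opposite ∠R+∠S]

∠YRZ = 77°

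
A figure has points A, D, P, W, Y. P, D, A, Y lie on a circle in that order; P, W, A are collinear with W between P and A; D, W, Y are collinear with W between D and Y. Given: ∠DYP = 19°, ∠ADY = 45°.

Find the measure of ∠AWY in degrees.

1. ∠APY = 45°  [same arc AY]
2. ∠PWY = 116°  [△PWY]
3. ∠AWY = 64°  [linear pair at W on PA]

∠AWY = 64°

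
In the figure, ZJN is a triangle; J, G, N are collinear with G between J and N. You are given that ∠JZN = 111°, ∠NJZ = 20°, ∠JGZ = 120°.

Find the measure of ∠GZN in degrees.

∠GZN = 71°

1. ∠JNZ = 49°  [△ZJN]
2. ∠NGZ = 60°  [linear pair at G on JN]
3. ∠GNZ = 49°  [G on ray NJ]
4. ∠GZN = 71°  [△ZGN]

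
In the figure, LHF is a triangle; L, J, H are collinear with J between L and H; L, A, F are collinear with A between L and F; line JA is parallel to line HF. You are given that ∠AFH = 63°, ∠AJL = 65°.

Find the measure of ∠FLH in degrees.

1. ∠HFL = 63°  [A on ray FL]
2. ∠FHL = 65°  [JA∥HF, corresponding at J]
3. ∠FLH = 52°  [△LHF]

∠FLH = 52°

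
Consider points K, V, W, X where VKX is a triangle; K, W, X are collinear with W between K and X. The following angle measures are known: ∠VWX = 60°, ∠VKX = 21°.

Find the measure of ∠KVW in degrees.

1. ∠KWV = 120°  [linear pair at W on KX]
2. ∠VKW = 21°  [W on ray KX]
3. ∠KVW = 39°  [△VKW]

∠KVW = 39°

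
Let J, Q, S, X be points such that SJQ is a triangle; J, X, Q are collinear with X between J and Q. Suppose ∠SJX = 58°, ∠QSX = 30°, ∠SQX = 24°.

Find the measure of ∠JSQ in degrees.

1. ∠QJS = 58°  [X on ray JQ]
2. ∠JQS = 24°  [X on ray QJ]
3. ∠JSQ = 98°  [△SJQ]

∠JSQ = 98°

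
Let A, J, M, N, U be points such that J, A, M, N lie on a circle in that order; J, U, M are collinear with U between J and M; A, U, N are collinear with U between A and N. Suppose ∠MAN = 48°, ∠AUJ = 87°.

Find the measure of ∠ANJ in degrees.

∠ANJ = 39°

1. ∠MJN = 48°  [same arc MN]
2. ∠MUN = 87°  [vertical angles at U]
3. ∠JUN = 93°  [linear pair at U on JM]
4. ∠ANJ = 39°  [△JUN]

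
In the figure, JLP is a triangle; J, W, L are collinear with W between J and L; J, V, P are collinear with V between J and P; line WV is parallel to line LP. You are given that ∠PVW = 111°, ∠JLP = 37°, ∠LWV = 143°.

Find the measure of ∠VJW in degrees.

∠VJW = 74°

1. ∠JVW = 69°  [linear pair at V on JP]
2. ∠JWV = 37°  [WV∥LP, corresponding at W]
3. ∠VJW = 74°  [△JWV]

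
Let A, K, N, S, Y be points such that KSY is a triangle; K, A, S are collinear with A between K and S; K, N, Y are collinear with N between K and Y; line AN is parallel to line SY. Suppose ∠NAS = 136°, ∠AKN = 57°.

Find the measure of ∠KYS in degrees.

∠KYS = 79°

1. ∠KAN = 44°  [linear pair at A on KS]
2. ∠ANK = 79°  [△KAN]
3. ∠KYS = 79°  [AN∥SY, corresponding at N]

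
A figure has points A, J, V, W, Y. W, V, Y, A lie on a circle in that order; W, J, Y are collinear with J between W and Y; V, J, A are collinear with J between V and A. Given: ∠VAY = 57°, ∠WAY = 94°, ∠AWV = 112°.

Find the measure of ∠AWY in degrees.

∠AWY = 55°

1. ∠AYV = 68°  [cyclic WVYA, opposite ∠W+∠Y]
2. ∠AVY = 55°  [△VYA]
3. ∠AWY = 55°  [same arc YA]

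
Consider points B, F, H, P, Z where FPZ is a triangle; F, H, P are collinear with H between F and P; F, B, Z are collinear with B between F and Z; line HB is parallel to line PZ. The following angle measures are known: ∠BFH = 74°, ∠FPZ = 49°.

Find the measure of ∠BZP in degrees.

1. ∠PFZ = 74°  [H on FP, B on FZ]
2. ∠FZP = 57°  [△FPZ]
3. ∠BZP = 57°  [B on ray ZF]

∠BZP = 57°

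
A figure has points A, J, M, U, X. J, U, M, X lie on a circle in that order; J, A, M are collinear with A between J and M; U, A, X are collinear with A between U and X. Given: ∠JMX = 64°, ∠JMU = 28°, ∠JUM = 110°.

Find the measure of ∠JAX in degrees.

∠JAX = 106°

1. ∠JXU = 28°  [same arc JU]
2. ∠JXM = 70°  [cyclic JUMX, opposite ∠U+∠X]
3. ∠MJX = 46°  [△JMX]
4. ∠JAX = 106°  [△JAX]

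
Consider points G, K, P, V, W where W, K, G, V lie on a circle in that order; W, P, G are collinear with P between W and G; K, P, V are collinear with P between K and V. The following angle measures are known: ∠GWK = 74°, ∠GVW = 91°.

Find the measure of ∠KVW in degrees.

∠KVW = 17°

1. ∠GKW = 89°  [cyclic WKGV, opposite ∠K+∠V]
2. ∠KGW = 17°  [△WKG]
3. ∠KVW = 17°  [same arc WK]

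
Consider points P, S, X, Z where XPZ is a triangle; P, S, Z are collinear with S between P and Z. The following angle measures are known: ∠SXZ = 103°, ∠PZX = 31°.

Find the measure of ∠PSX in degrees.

1. ∠SZX = 31°  [S on ray ZP]
2. ∠XSZ = 46°  [△XSZ]
3. ∠PSX = 134°  [linear pair at S on PZ]

∠PSX = 134°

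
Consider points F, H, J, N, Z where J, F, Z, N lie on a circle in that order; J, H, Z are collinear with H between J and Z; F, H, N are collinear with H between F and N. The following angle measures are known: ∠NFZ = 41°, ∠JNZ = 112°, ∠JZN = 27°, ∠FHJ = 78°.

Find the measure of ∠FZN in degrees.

∠FZN = 64°

1. ∠NHZ = 78°  [vertical angles at H]
2. ∠FNZ = 75°  [△ZHN]
3. ∠FZN = 64°  [△FZN]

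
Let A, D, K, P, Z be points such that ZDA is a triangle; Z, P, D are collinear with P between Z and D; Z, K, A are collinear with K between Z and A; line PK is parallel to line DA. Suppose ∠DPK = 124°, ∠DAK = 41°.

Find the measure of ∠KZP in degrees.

∠KZP = 83°

1. ∠KPZ = 56°  [linear pair at P on ZD]
2. ∠DAZ = 41°  [K on ray AZ]
3. ∠ADZ = 56°  [PK∥DA, corresponding at P]
4. ∠AZD = 83°  [△ZDA]
5. ∠KZP = 83°  [P on ZD, K on ZA]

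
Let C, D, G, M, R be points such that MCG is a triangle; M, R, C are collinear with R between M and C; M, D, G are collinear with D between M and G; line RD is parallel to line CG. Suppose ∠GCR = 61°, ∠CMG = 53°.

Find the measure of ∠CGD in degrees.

1. ∠GCM = 61°  [R on ray CM]
2. ∠CGM = 66°  [△MCG]
3. ∠CGD = 66°  [D on ray GM]

∠CGD = 66°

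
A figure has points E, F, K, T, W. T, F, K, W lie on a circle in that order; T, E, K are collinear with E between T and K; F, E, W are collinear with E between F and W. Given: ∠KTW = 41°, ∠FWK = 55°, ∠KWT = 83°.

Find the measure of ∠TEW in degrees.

∠TEW = 111°

1. ∠TKW = 56°  [△TKW]
2. ∠KEW = 69°  [△KEW]
3. ∠TEW = 111°  [linear pair at E on TK]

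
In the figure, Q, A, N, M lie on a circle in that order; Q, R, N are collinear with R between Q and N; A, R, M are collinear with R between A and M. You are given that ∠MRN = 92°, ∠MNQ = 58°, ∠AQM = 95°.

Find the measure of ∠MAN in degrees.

1. ∠AMN = 30°  [△NRM]
2. ∠ANM = 85°  [cyclic QANM, opposite ∠Q+∠N]
3. ∠MAN = 65°  [△ANM]

∠MAN = 65°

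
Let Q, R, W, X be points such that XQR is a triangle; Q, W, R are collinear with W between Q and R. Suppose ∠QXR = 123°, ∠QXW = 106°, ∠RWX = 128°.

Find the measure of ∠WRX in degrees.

1. ∠QWX = 52°  [linear pair at W on QR]
2. ∠WQX = 22°  [△XQW]
3. ∠RQX = 22°  [W on ray QR]
4. ∠QRX = 35°  [△XQR]
5. ∠WRX = 35°  [W on ray RQ]

∠WRX = 35°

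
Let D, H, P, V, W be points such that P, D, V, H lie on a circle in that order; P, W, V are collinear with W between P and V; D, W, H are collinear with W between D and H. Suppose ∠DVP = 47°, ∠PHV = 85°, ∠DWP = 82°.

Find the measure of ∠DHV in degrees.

∠DHV = 38°

1. ∠PDV = 95°  [cyclic PDVH, opposite ∠D+∠H]
2. ∠DPV = 38°  [△PDV]
3. ∠DHV = 38°  [same arc DV]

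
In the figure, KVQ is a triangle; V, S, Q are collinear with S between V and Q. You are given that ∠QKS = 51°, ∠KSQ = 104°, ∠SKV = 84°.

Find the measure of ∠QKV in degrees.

∠QKV = 135°

1. ∠KQS = 25°  [△KSQ]
2. ∠KSV = 76°  [linear pair at S on VQ]
3. ∠KVS = 20°  [△KVS]
4. ∠KQV = 25°  [S on ray QV]
5. ∠KVQ = 20°  [S on ray VQ]
6. ∠QKV = 135°  [△KVQ]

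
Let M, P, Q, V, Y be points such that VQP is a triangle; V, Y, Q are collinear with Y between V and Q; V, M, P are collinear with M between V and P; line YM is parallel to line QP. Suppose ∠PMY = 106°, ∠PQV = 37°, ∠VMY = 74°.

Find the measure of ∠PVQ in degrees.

∠PVQ = 69°

1. ∠MYV = 37°  [YM∥QP, corresponding at Y]
2. ∠MVY = 69°  [△VYM]
3. ∠PVQ = 69°  [Y on VQ, M on VP]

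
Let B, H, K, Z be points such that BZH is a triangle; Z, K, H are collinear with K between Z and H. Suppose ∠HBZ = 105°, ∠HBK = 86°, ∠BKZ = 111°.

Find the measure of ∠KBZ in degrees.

1. ∠BKH = 69°  [linear pair at K on ZH]
2. ∠BHK = 25°  [△BKH]
3. ∠BHZ = 25°  [K on ray HZ]
4. ∠BZH = 50°  [△BZH]
5. ∠BZK = 50°  [K on ray ZH]
6. ∠KBZ = 19°  [△BZK]

∠KBZ = 19°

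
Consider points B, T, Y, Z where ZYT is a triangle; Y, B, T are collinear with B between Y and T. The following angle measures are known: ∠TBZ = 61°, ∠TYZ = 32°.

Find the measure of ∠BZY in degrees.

1. ∠YBZ = 119°  [linear pair at B on YT]
2. ∠BYZ = 32°  [B on ray YT]
3. ∠BZY = 29°  [△ZYB]

∠BZY = 29°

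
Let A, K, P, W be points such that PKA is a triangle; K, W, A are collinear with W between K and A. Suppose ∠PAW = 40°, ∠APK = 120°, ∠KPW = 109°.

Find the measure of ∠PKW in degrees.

∠PKW = 20°

1. ∠KAP = 40°  [W on ray AK]
2. ∠AKP = 20°  [△PKA]
3. ∠PKW = 20°  [W on ray KA]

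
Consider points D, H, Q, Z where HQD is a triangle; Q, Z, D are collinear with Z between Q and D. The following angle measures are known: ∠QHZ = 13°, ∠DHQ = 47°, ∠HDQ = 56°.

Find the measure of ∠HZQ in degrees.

∠HZQ = 90°

1. ∠DQH = 77°  [△HQD]
2. ∠HQZ = 77°  [Z on ray QD]
3. ∠HZQ = 90°  [△HQZ]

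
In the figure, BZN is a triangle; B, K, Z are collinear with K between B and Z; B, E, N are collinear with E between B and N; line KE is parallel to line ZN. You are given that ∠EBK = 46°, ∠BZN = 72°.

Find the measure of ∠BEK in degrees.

1. ∠NBZ = 46°  [K on BZ, E on BN]
2. ∠BNZ = 62°  [△BZN]
3. ∠BEK = 62°  [KE∥ZN, corresponding at E]

∠BEK = 62°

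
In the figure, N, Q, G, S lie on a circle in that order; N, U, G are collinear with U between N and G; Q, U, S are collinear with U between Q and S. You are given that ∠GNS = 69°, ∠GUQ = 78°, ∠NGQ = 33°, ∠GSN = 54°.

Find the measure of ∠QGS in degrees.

∠QGS = 90°

1. ∠NGS = 57°  [△NGS]
2. ∠NSQ = 33°  [same arc NQ]
3. ∠NQS = 57°  [same arc NS]
4. ∠QNS = 90°  [△NQS]
5. ∠QGS = 90°  [cyclic NQGS, opposite ∠N+∠G]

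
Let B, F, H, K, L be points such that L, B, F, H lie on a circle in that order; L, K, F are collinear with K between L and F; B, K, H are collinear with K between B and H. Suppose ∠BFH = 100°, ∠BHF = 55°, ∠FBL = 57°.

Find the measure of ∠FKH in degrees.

1. ∠FBH = 25°  [△BFH]
2. ∠FHL = 123°  [cyclic LBFH, opposite ∠B+∠H]
3. ∠FLH = 25°  [same arc FH]
4. ∠HFL = 32°  [△LFH]
5. ∠FKH = 93°  [△FKH]

∠FKH = 93°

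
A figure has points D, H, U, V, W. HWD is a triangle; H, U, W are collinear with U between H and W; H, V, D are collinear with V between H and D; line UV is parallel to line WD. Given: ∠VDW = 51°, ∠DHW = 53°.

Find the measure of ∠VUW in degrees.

1. ∠HDW = 51°  [V on ray DH]
2. ∠DWH = 76°  [△HWD]
3. ∠HUV = 76°  [UV∥WD, corresponding at U]
4. ∠VUW = 104°  [linear pair at U on HW]

∠VUW = 104°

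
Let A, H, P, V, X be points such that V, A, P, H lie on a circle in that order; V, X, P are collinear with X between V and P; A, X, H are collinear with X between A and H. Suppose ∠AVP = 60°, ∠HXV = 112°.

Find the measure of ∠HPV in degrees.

1. ∠AHP = 60°  [same arc AP]
2. ∠HXP = 68°  [linear pair at X on VP]
3. ∠HPV = 52°  [△PXH]

∠HPV = 52°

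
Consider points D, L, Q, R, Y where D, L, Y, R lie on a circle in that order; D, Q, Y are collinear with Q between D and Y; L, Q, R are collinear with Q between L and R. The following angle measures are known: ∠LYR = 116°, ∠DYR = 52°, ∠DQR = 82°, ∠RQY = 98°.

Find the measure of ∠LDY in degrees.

1. ∠DLR = 52°  [same arc DR]
2. ∠DQL = 98°  [vertical angles at Q]
3. ∠LDY = 30°  [△DQL]

∠LDY = 30°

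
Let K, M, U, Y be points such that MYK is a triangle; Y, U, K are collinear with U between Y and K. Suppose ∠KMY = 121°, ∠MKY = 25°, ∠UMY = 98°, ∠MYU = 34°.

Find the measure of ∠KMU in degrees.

∠KMU = 23°

1. ∠MKU = 25°  [U on ray KY]
2. ∠MUY = 48°  [△MYU]
3. ∠KUM = 132°  [linear pair at U on YK]
4. ∠KMU = 23°  [△MUK]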